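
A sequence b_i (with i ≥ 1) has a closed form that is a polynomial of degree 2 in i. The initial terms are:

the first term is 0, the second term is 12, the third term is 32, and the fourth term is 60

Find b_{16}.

1st diffs: 12, 20, 28.
2nd diffs: 8, 8 (constant).
Newton forward-difference form: b_i = 12·C(i-1,1) + 8·C(i-1,2).
At i = 16: i-1 = 15, so b_{16} = 180 + 840 = 1020.

1020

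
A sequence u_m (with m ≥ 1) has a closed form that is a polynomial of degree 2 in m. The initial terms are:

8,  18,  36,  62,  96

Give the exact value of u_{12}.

1st diffs: 10, 18, 26, 34.
2nd diffs: 8, 8, 8 (constant).
Newton forward-difference form: u_m = 8 + 10·C(m-1,1) + 8·C(m-1,2).
At m = 12: m-1 = 11, so u_{12} = 8 + 110 + 440 = 558.

558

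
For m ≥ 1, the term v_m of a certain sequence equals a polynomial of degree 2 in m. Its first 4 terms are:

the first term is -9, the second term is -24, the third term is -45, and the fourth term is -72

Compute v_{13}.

-585

1st diffs: -15, -21, -27.
2nd diffs: -6, -6 (constant).
So v_m = -3m^2 - 6m.
Evaluating at m = 13 gives v_{13} = -585.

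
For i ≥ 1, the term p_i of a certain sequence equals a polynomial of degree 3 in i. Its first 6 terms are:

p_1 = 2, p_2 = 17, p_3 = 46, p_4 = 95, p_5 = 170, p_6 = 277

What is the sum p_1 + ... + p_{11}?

1st diffs: 15, 29, 49, 75, 107.
2nd diffs: 14, 20, 26, 32.
3rd diffs: 6, 6, 6 (constant).
Newton forward-difference form: p_i = 2 + 15·C(i-1,1) + 14·C(i-1,2) + 6·C(i-1,3).
Continuing: …, 422, 611, 850, 1145, …, p_{11} = 1502.
Summing i = 1..11 (11 terms) gives 5137.

5137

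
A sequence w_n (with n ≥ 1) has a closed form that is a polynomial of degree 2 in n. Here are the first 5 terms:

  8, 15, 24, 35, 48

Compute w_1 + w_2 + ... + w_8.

372

1st diffs: 7, 9, 11, 13.
2nd diffs: 2, 2, 2 (constant).
So w_n = n^2 + 4n + 3.
Continuing: 63, 80, 99.
Summing n = 1..8 (8 terms) gives 372.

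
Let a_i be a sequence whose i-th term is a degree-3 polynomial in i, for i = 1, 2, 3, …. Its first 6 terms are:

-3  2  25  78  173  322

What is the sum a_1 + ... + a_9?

1st diffs: 5, 23, 53, 95, 149.
2nd diffs: 18, 30, 42, 54.
3rd diffs: 12, 12, 12 (constant).
Newton forward-difference form: a_i = -3 + 5·C(i-1,1) + 18·C(i-1,2) + 12·C(i-1,3).
Continuing: 537, 830, 1213.
Summing i = 1..9 (9 terms) gives 3177.

3177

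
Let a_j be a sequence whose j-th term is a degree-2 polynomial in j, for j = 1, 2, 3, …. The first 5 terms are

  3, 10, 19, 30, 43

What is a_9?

115

1st diffs: 7, 9, 11, 13.
2nd diffs: 2, 2, 2 (constant).
Newton forward-difference form: a_j = 3 + 7·C(j-1,1) + 2·C(j-1,2).
At j = 9: j-1 = 8, so a_9 = 3 + 56 + 56 = 115.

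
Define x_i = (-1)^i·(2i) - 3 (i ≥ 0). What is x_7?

-17

(-1)^7 = -1; 2i at i=7 is 14; so x_7 = -17.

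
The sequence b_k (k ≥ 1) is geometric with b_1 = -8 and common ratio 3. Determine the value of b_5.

-648

b_k = (-8)·3^(k-1).
b_5 = (-8)·3^4 = -648.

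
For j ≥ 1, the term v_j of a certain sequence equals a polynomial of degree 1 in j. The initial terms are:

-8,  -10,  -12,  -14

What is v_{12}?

-30

1st diffs: -2, -2, -2 (constant).
So v_j = -2j - 6.
Evaluating at j = 12 gives v_{12} = -30.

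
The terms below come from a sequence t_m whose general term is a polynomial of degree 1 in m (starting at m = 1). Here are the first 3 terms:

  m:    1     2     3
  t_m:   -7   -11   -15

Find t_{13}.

1st diffs: -4, -4 (constant).
So t_m = -4m - 3.
Evaluating at m = 13 gives t_{13} = -55.

-55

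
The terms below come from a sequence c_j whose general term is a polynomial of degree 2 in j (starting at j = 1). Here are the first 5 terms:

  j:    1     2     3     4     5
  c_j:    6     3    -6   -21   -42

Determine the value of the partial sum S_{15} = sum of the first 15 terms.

1st diffs: -3, -9, -15, -21.
2nd diffs: -6, -6, -6 (constant).
Newton forward-difference form: c_j = 6 + (-3)·C(j-1,1) + (-6)·C(j-1,2).
Continuing: …, -69, -102, -141, -186, …, c_{15} = -582.
Summing j = 1..15 (15 terms) gives -2955.

-2955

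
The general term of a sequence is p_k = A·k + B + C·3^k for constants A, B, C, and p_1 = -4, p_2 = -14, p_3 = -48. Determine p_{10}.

-118078

At k = 1, 2, 3: A + B + 3C = -4; 2A + B + 9C = -14; 3A + B + 27C = -48.
Subtracting the first from the second: A + 6C = -10.
Subtracting the second from the third: A + 18C = -34.
Solving: C = -2, A = 2, then B = 0.
Hence p_{10} = 2·10 + 0 + (-2)·59049 = -118078.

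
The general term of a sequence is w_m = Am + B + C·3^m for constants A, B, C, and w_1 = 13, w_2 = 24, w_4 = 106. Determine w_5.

The three given values yield: A + B + 3C = 13; 2A + B + 9C = 24; 4A + B + 81C = 106.
Subtracting the first from the second: A + 6C = 11.
Subtracting the second from the third: 2A + 72C = 82.
Solving: C = 1, A = 5, then B = 5.
Therefore w_5 = 25 + 5 + 1·243 = 273.

273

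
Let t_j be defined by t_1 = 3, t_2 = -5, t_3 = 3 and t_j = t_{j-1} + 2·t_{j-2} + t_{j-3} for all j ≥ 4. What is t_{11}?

Iterate the recurrence:
t_4 = -4; t_5 = -3; t_6 = -8; t_7 = -18; t_8 = -37; t_9 = -81; t_{10} = -173; t_{11} = -372.

-372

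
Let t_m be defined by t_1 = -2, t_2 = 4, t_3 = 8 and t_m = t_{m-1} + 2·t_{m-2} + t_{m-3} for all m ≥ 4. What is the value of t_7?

Applying the relation repeatedly:
t_4 = 14;  t_5 = 34;  t_6 = 70;  t_7 = 152.

152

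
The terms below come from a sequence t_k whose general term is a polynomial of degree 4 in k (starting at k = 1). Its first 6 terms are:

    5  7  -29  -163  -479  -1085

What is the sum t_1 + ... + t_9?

1st diffs: 2, -36, -134, -316, -606.
2nd diffs: -38, -98, -182, -290.
3rd diffs: -60, -84, -108.
4th diffs: -24, -24 (constant).
Newton forward-difference form: t_k = 5 + 2·C(k-1,1) + (-38)·C(k-1,2) + (-60)·C(k-1,3) + (-24)·C(k-1,4).
Continuing: -2113, -3719, -6083.
Summing k = 1..9 (9 terms) gives -13659.

-13659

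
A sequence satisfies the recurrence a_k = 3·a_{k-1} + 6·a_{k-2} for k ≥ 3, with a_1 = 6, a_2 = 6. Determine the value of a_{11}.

6326262

Applying the relation repeatedly:
a_3 = 54; a_4 = 198; a_5 = 918; a_6 = 3942; a_7 = 17334; a_8 = 75654; a_9 = 330966; a_{10} = 1446822; a_{11} = 6326262.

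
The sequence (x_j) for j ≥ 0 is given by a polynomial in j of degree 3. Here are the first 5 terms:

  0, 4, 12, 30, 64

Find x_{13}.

2080

1st diffs: 4, 8, 18, 34.
2nd diffs: 4, 10, 16.
3rd diffs: 6, 6 (constant).
So x_j = j^3 - j^2 + 4j.
Evaluating at j = 13 gives x_{13} = 2080.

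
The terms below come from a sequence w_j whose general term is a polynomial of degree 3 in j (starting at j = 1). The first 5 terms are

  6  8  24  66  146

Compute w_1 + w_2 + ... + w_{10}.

4350

1st diffs: 2, 16, 42, 80.
2nd diffs: 14, 26, 38.
3rd diffs: 12, 12 (constant).
Newton forward-difference form: w_j = 6 + 2·C(j-1,1) + 14·C(j-1,2) + 12·C(j-1,3).
Continuing: …, 276, 468, 734, 1086, …, w_{10} = 1536.
Summing j = 1..10 (10 terms) gives 4350.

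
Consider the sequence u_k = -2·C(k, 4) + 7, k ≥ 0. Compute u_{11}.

C(11, 4) = 330, so u_{11} = -653.

-653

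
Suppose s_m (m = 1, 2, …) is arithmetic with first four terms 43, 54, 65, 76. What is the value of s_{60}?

692

Common difference d = 11.
s_m = 43 + (m - 1)·11.
s_{60} = 43 + 59·11 = 692.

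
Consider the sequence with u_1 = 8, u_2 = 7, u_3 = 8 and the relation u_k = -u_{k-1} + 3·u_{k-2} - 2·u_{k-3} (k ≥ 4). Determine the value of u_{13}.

Iterate the recurrence:
u_4 = -3  u_5 = 13  u_6 = -38  u_7 = 83  u_8 = -223  u_9 = 548  u_{10} = -1383  u_{11} = 3473  u_{12} = -8718  u_{13} = 21903.

21903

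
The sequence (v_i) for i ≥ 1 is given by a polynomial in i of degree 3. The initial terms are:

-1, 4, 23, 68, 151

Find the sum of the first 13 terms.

1st diffs: 5, 19, 45, 83.
2nd diffs: 14, 26, 38.
3rd diffs: 12, 12 (constant).
So v_i = 2i^3 - 5i^2 + 6i - 4.
Continuing: …, 284, 479, 748, 1103, …, v_{13} = 3623.
Summing i = 1..13 (13 terms) gives 12961.

12961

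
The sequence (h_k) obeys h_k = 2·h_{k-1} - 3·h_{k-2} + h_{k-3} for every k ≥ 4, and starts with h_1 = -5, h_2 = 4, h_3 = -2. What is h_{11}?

-417

h_4 = -21  h_5 = -32  h_6 = -3  h_7 = 69  h_8 = 115  h_9 = 20  h_{10} = -236  h_{11} = -417.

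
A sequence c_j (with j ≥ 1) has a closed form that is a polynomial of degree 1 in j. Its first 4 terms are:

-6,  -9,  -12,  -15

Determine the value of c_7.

-24

1st diffs: -3, -3, -3 (constant).
So c_j = -3j - 3.
Evaluating at j = 7 gives c_7 = -24.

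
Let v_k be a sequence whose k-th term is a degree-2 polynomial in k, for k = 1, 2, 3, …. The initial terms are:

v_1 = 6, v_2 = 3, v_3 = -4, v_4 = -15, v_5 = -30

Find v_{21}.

1st diffs: -3, -7, -11, -15.
2nd diffs: -4, -4, -4 (constant).
Newton forward-difference form: v_k = 6 + (-3)·C(k-1,1) + (-4)·C(k-1,2).
At k = 21: k-1 = 20, so v_{21} = 6 - 60 - 760 = -814.

-814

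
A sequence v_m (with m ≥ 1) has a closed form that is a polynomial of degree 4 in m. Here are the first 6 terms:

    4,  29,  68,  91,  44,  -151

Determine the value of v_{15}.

-33316

1st diffs: 25, 39, 23, -47, -195.
2nd diffs: 14, -16, -70, -148.
3rd diffs: -30, -54, -78.
4th diffs: -24, -24 (constant).
So v_m = -m^4 + 5m^3 + 2m^2 - m - 1.
Evaluating at m = 15 gives v_{15} = -33316.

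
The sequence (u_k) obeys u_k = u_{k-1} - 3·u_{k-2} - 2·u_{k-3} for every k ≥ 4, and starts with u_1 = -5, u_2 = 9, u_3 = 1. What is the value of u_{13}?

Compute successive terms:
u_4 = -16  u_5 = -37  u_6 = 9  u_7 = 152  u_8 = 199  u_9 = -275  u_{10} = -1176  u_{11} = -749  u_{12} = 3329  u_{13} = 7928.

7928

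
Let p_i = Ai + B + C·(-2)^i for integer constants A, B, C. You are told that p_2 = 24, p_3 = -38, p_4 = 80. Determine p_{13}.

Plug in i = 2, 3, 4: 2A + B + 4C = 24; 3A + B - 8C = -38; 4A + B + 16C = 80.
Subtracting the first from the second: A - 12C = -62.
Subtracting the second from the third: A + 24C = 118.
Solving: C = 5, A = -2, then B = 8.
Therefore p_{13} = -26 + 8 + 5·(-8192) = -40978.

-40978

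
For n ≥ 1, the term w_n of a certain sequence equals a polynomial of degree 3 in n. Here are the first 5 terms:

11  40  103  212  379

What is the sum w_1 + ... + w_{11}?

1st diffs: 29, 63, 109, 167.
2nd diffs: 34, 46, 58.
3rd diffs: 12, 12 (constant).
Newton forward-difference form: w_n = 11 + 29·C(n-1,1) + 34·C(n-1,2) + 12·C(n-1,3).
Continuing: …, 616, 935, 1348, 1867, …, w_{11} = 3271.
Summing n = 1..11 (11 terms) gives 11286.

11286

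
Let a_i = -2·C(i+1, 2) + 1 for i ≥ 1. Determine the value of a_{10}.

C(11, 2) = 55, so a_{10} = -109.

-109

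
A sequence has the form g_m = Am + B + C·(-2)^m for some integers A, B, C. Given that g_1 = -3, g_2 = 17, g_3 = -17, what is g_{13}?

-24549

Write the equations: A + B - 2C = -3; 2A + B + 4C = 17; 3A + B - 8C = -17.
Subtracting the first from the second: A + 6C = 20.
Subtracting the second from the third: A - 12C = -34.
Solving: C = 3, A = 2, then B = 1.
Hence g_{13} = 2·13 + 1 + 3·(-8192) = -24549.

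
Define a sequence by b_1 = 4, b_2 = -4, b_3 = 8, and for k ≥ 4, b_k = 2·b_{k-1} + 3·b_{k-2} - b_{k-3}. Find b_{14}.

Iterate the recurrence:
b_4 = 0, b_5 = 28, b_6 = 48, …, b_{11} = 12128, b_{12} = 35220, b_{13} = 102688, b_{14} = 298908.

298908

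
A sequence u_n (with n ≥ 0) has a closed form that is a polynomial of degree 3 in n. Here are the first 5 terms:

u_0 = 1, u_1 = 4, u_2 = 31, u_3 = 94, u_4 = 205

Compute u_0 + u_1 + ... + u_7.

2276

1st diffs: 3, 27, 63, 111.
2nd diffs: 24, 36, 48.
3rd diffs: 12, 12 (constant).
Newton forward-difference form: u_n = 1 + 3·C(n,1) + 24·C(n,2) + 12·C(n,3).
Continuing: 376, 619, 946.
Summing n = 0..7 (8 terms) gives 2276.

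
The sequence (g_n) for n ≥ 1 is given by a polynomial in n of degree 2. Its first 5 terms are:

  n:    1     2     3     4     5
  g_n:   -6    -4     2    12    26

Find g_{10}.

156

1st diffs: 2, 6, 10, 14.
2nd diffs: 4, 4, 4 (constant).
Newton forward-difference form: g_n = -6 + 2·C(n-1,1) + 4·C(n-1,2).
At n = 10: n-1 = 9, so g_{10} = -6 + 18 + 144 = 156.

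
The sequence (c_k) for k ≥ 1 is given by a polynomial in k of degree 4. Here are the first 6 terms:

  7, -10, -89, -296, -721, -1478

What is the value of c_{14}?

1st diffs: -17, -79, -207, -425, -757.
2nd diffs: -62, -128, -218, -332.
3rd diffs: -66, -90, -114.
4th diffs: -24, -24 (constant).
Newton forward-difference form: c_k = 7 + (-17)·C(k-1,1) + (-62)·C(k-1,2) + (-66)·C(k-1,3) + (-24)·C(k-1,4).
At k = 14: k-1 = 13, so c_{14} = 7 - 221 - 4836 - 18876 - 17160 = -41086.

-41086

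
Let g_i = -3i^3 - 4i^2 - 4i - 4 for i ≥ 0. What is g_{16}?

-13380

g_{16} = -3·16^3 - 4·16^2 - 4·16 - 4 = -13380.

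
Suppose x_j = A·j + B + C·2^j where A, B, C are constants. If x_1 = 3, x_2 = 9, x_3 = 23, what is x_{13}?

32739

The three given values yield: A + B + 2C = 3; 2A + B + 4C = 9; 3A + B + 8C = 23.
Subtracting the first from the second: A + 2C = 6.
Subtracting the second from the third: A + 4C = 14.
Solving: C = 4, A = -2, then B = -3.
Therefore x_{13} = -26 + (-3) + 4·8192 = 32739.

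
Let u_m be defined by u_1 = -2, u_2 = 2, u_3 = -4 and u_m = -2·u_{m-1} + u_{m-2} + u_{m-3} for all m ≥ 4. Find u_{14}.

Step forward from the initial values:
u_4 = 8, u_5 = -18, u_6 = 40, …, u_{11} = -2292, u_{12} = 5150, u_{13} = -11572, u_{14} = 26002.

26002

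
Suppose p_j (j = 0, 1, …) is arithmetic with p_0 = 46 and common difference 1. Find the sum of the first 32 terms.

p_j = 46 + (j - 0)·1.
p_{31} = 77; S = 32·(46 + 77)/2 = 1968.

1968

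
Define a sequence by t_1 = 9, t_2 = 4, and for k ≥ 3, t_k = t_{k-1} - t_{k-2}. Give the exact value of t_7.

t_3 = -5, t_4 = -9, t_5 = -4, t_6 = 5, t_7 = 9.

9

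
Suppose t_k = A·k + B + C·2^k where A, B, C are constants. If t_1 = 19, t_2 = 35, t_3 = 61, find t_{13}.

At k = 1, 2, 3: A + B + 2C = 19; 2A + B + 4C = 35; 3A + B + 8C = 61.
Subtracting the first from the second: A + 2C = 16.
Subtracting the second from the third: A + 4C = 26.
Solving: C = 5, A = 6, then B = 3.
Therefore t_{13} = 78 + 3 + 5·8192 = 41041.

41041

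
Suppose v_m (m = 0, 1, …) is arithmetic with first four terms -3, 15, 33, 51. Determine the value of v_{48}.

861

Common difference d = 18.
v_m = -3 + (m - 0)·18.
v_{48} = -3 + 48·18 = 861.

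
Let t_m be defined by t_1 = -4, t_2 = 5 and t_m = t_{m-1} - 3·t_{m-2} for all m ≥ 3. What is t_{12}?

Iterate the recurrence:
t_3 = 17; t_4 = 2; t_5 = -49; t_6 = -55; t_7 = 92; t_8 = 257; t_9 = -19; t_{10} = -790; t_{11} = -733; t_{12} = 1637.

1637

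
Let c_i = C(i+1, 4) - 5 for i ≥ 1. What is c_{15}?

1815

C(16, 4) = 1820, so c_{15} = 1815.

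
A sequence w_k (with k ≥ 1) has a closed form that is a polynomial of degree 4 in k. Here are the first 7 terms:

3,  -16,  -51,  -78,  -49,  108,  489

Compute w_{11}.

1st diffs: -19, -35, -27, 29, 157, 381.
2nd diffs: -16, 8, 56, 128, 224.
3rd diffs: 24, 48, 72, 96.
4th diffs: 24, 24, 24 (constant).
Newton forward-difference form: w_k = 3 + (-19)·C(k-1,1) + (-16)·C(k-1,2) + 24·C(k-1,3) + 24·C(k-1,4).
At k = 11: k-1 = 10, so w_{11} = 3 - 190 - 720 + 2880 + 5040 = 7013.

7013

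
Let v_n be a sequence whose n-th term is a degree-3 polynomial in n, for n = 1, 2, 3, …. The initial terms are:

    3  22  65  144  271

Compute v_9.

1499

1st diffs: 19, 43, 79, 127.
2nd diffs: 24, 36, 48.
3rd diffs: 12, 12 (constant).
So v_n = 2n^3 + 5n - 4.
Evaluating at n = 9 gives v_9 = 1499.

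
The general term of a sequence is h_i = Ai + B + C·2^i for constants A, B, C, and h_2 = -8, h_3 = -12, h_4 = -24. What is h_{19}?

The three given values yield: 2A + B + 4C = -8; 3A + B + 8C = -12; 4A + B + 16C = -24.
Subtracting the first from the second: A + 4C = -4.
Subtracting the second from the third: A + 8C = -12.
Solving: C = -2, A = 4, then B = -8.
So h_i = 4·i + (-8) + (-2)·2^i; at i=19 this is -1048508.

-1048508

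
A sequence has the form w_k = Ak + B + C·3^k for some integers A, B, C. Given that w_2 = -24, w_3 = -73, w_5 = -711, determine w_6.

-2164

The three given values yield: 2A + B + 9C = -24; 3A + B + 27C = -73; 5A + B + 243C = -711.
Subtracting the first from the second: A + 18C = -49.
Subtracting the second from the third: 2A + 216C = -638.
Solving: C = -3, A = 5, then B = -7.
Hence w_6 = 5·6 + (-7) + (-3)·729 = -2164.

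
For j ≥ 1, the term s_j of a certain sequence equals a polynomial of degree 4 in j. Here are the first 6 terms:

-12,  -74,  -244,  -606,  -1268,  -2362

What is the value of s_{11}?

-20612

1st diffs: -62, -170, -362, -662, -1094.
2nd diffs: -108, -192, -300, -432.
3rd diffs: -84, -108, -132.
4th diffs: -24, -24 (constant).
Newton forward-difference form: s_j = -12 + (-62)·C(j-1,1) + (-108)·C(j-1,2) + (-84)·C(j-1,3) + (-24)·C(j-1,4).
At j = 11: j-1 = 10, so s_{11} = -12 - 620 - 4860 - 10080 - 5040 = -20612.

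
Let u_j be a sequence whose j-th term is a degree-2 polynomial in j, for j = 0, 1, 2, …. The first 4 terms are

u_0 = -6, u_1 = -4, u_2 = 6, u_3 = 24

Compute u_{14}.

1st diffs: 2, 10, 18.
2nd diffs: 8, 8 (constant).
So u_j = 4j^2 - 2j - 6.
Evaluating at j = 14 gives u_{14} = 750.

750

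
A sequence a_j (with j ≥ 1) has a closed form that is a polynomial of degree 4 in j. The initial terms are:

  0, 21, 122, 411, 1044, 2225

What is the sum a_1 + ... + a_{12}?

1st diffs: 21, 101, 289, 633, 1181.
2nd diffs: 80, 188, 344, 548.
3rd diffs: 108, 156, 204.
4th diffs: 48, 48 (constant).
So a_j = 2j^4 - 2j^3 + 2j^2 - j - 1.
Continuing: …, 4206, 7287, 11816, 18189, …, a_{12} = 38291.
Summing j = 1..12 (12 terms) gives 110462.

110462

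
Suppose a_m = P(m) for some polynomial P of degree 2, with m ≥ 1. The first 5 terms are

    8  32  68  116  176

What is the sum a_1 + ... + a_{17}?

1st diffs: 24, 36, 48, 60.
2nd diffs: 12, 12, 12 (constant).
Newton forward-difference form: a_m = 8 + 24·C(m-1,1) + 12·C(m-1,2).
Continuing: …, 248, 332, 428, 536, …, a_{17} = 1832.
Summing m = 1..17 (17 terms) gives 11560.

11560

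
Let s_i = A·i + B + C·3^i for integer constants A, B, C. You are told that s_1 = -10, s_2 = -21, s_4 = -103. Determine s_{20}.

-3486784503

The three given values yield: A + B + 3C = -10; 2A + B + 9C = -21; 4A + B + 81C = -103.
Subtracting the first from the second: A + 6C = -11.
Subtracting the second from the third: 2A + 72C = -82.
Solving: C = -1, A = -5, then B = -2.
Hence s_{20} = -5·20 + (-2) + (-1)·3486784401 = -3486784503.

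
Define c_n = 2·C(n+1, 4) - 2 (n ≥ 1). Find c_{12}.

1428

C(13, 4) = 715, so c_{12} = 1428.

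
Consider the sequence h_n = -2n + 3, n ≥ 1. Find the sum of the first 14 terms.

-168

Over n = 1..14: Σn = 105.
Total = (-2)·105 + (3)·14 = -168.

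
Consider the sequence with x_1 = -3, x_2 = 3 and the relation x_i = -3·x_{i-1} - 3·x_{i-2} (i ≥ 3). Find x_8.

-81

Iterate the recurrence:
x_3 = 0;  x_4 = -9;  x_5 = 27;  x_6 = -54;  x_7 = 81;  x_8 = -81.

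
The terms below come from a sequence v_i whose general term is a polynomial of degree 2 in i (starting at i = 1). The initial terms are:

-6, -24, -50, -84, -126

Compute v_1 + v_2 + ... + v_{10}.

-1830

1st diffs: -18, -26, -34, -42.
2nd diffs: -8, -8, -8 (constant).
Newton forward-difference form: v_i = -6 + (-18)·C(i-1,1) + (-8)·C(i-1,2).
Continuing: …, -176, -234, -300, -374, …, v_{10} = -456.
Summing i = 1..10 (10 terms) gives -1830.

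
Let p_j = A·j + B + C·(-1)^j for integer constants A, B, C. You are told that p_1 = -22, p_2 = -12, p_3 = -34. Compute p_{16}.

Plug in j = 1, 2, 3: A + B - C = -22; 2A + B + C = -12; 3A + B - C = -34.
Subtracting the first from the second: A + 2C = 10.
Subtracting the second from the third: A - 2C = -22.
Solving: C = 8, A = -6, then B = -8.
Therefore p_{16} = -96 + (-8) + 8·1 = -96.

-96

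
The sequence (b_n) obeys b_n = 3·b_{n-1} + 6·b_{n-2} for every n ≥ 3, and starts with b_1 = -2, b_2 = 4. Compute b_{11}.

Step forward from the initial values:
b_3 = 0; b_4 = 24; b_5 = 72; b_6 = 360; b_7 = 1512; b_8 = 6696; b_9 = 29160; b_{10} = 127656; b_{11} = 557928.

557928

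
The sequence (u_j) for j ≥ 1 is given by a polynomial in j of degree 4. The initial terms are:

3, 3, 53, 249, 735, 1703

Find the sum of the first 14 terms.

210434

1st diffs: 0, 50, 196, 486, 968.
2nd diffs: 50, 146, 290, 482.
3rd diffs: 96, 144, 192.
4th diffs: 48, 48 (constant).
Newton forward-difference form: u_j = 3 + 50·C(j-1,2) + 96·C(j-1,3) + 48·C(j-1,4).
Continuing: …, 3393, 6093, 10139, 15915, …, u_{14} = 65679.
Summing j = 1..14 (14 terms) gives 210434.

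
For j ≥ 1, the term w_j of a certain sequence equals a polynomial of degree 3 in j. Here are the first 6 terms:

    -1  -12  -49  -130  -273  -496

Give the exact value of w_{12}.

-4522

1st diffs: -11, -37, -81, -143, -223.
2nd diffs: -26, -44, -62, -80.
3rd diffs: -18, -18, -18 (constant).
Newton forward-difference form: w_j = -1 + (-11)·C(j-1,1) + (-26)·C(j-1,2) + (-18)·C(j-1,3).
At j = 12: j-1 = 11, so w_{12} = -1 - 121 - 1430 - 2970 = -4522.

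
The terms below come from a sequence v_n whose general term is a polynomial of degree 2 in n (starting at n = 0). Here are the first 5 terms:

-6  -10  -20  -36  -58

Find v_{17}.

-890

1st diffs: -4, -10, -16, -22.
2nd diffs: -6, -6, -6 (constant).
Newton forward-difference form: v_n = -6 + (-4)·C(n,1) + (-6)·C(n,2).
At n = 17: n = 17, so v_{17} = -6 - 68 - 816 = -890.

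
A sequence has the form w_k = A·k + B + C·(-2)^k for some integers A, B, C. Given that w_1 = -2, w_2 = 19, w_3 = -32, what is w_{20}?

4194253

Plug in k = 1, 2, 3: A + B - 2C = -2; 2A + B + 4C = 19; 3A + B - 8C = -32.
Subtracting the first from the second: A + 6C = 21.
Subtracting the second from the third: A - 12C = -51.
Solving: C = 4, A = -3, then B = 9.
Therefore w_{20} = -60 + 9 + 4·1048576 = 4194253.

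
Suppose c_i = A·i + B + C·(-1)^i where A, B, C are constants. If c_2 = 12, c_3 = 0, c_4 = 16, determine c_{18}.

44

Plug in i = 2, 3, 4: 2A + B + C = 12; 3A + B - C = 0; 4A + B + C = 16.
Subtracting the first from the second: A - 2C = -12.
Subtracting the second from the third: A + 2C = 16.
Solving: C = 7, A = 2, then B = 1.
Therefore c_{18} = 36 + 1 + 7·1 = 44.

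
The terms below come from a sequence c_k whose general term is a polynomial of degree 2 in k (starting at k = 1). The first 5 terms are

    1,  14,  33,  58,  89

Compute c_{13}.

553

1st diffs: 13, 19, 25, 31.
2nd diffs: 6, 6, 6 (constant).
Newton forward-difference form: c_k = 1 + 13·C(k-1,1) + 6·C(k-1,2).
At k = 13: k-1 = 12, so c_{13} = 1 + 156 + 396 = 553.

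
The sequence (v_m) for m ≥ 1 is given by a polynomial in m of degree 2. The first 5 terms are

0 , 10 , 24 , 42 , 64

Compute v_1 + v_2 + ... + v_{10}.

1st diffs: 10, 14, 18, 22.
2nd diffs: 4, 4, 4 (constant).
So v_m = 2m^2 + 4m - 6.
Continuing: …, 90, 120, 154, 192, …, v_{10} = 234.
Summing m = 1..10 (10 terms) gives 930.

930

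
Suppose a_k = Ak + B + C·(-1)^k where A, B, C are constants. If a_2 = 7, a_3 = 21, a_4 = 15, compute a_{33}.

Write the equations: 2A + B + C = 7; 3A + B - C = 21; 4A + B + C = 15.
Subtracting the first from the second: A - 2C = 14.
Subtracting the second from the third: A + 2C = -6.
Solving: C = -5, A = 4, then B = 4.
Hence a_{33} = 4·33 + 4 + (-5)·(-1) = 141.

141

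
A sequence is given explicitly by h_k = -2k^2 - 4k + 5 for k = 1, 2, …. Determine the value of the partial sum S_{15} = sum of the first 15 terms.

Over k = 1..15: Σk = 120, Σk² = 1240.
Total = (-2)·1240 + (-4)·120 + (5)·15 = -2885.

-2885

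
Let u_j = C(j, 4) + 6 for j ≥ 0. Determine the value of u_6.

21

C(6, 4) = 15, so u_6 = 21.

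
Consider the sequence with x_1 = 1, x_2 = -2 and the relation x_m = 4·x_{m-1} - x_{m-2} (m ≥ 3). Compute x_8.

Applying the relation repeatedly:
x_3 = -9; x_4 = -34; x_5 = -127; x_6 = -474; x_7 = -1769; x_8 = -6602.

-6602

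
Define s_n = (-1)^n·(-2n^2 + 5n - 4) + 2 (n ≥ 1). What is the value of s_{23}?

949

(-1)^23 = -1; -2n^2 + 5n - 4 at n=23 is -947; so s_{23} = 949.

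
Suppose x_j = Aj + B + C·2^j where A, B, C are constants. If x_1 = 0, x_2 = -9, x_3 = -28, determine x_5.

Write the equations: A + B + 2C = 0; 2A + B + 4C = -9; 3A + B + 8C = -28.
Subtracting the first from the second: A + 2C = -9.
Subtracting the second from the third: A + 4C = -19.
Solving: C = -5, A = 1, then B = 9.
Therefore x_5 = 5 + 9 + (-5)·32 = -146.

-146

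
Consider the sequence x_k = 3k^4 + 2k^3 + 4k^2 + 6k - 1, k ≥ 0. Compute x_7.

x_7 = 3·7^4 + 2·7^3 + 4·7^2 + 6·7 - 1 = 8126.

8126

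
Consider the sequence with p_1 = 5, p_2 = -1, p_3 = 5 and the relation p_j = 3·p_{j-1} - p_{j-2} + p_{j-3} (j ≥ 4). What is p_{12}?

Compute successive terms:
p_4 = 21;  p_5 = 57;  p_6 = 155;  p_7 = 429;  p_8 = 1189;  p_9 = 3293;  p_{10} = 9119;  p_{11} = 25253;  p_{12} = 69933.

69933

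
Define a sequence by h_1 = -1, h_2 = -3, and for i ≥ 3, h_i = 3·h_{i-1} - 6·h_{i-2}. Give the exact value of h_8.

-567

Step forward from the initial values:
h_3 = -3, h_4 = 9, h_5 = 45, h_6 = 81, h_7 = -27, h_8 = -567.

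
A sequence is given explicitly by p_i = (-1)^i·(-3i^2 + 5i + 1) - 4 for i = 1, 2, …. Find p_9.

193

(-1)^9 = -1; -3i^2 + 5i + 1 at i=9 is -197; so p_9 = 193.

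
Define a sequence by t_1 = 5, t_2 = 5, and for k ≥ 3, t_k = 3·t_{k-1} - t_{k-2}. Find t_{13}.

Compute successive terms:
t_3 = 10; t_4 = 25; t_5 = 65; …; t_{10} = 7985; t_{11} = 20905; t_{12} = 54730; t_{13} = 143285.

143285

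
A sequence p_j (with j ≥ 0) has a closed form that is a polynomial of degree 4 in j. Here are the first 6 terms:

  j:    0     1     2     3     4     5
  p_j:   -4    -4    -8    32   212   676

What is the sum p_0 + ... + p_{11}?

1st diffs: 0, -4, 40, 180, 464.
2nd diffs: -4, 44, 140, 284.
3rd diffs: 48, 96, 144.
4th diffs: 48, 48 (constant).
Newton forward-difference form: p_j = -4 + (-4)·C(j,2) + 48·C(j,3) + 48·C(j,4).
Continuing: …, 1616, 3272, 5932, 9932, …, p_{11} = 23536.
Summing j = 0..11 (12 terms) gives 60848.

60848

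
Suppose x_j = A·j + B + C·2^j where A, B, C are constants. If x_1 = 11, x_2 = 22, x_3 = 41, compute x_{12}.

The three given values yield: A + B + 2C = 11; 2A + B + 4C = 22; 3A + B + 8C = 41.
Subtracting the first from the second: A + 2C = 11.
Subtracting the second from the third: A + 4C = 19.
Solving: C = 4, A = 3, then B = 0.
Hence x_{12} = 3·12 + 0 + 4·4096 = 16420.

16420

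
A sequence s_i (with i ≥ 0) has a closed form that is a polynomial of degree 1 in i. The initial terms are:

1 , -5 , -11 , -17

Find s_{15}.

1st diffs: -6, -6, -6 (constant).
So s_i = -6i + 1.
Evaluating at i = 15 gives s_{15} = -89.

-89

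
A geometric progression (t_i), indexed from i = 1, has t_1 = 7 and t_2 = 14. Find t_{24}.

Common ratio r = 2.
t_i = 7·2^(i-1).
t_{24} = 7·2^23 = 58720256.

58720256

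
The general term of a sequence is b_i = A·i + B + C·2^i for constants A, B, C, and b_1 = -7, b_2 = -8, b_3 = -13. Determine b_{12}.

-8162

Write the equations: A + B + 2C = -7; 2A + B + 4C = -8; 3A + B + 8C = -13.
Subtracting the first from the second: A + 2C = -1.
Subtracting the second from the third: A + 4C = -5.
Solving: C = -2, A = 3, then B = -6.
So b_i = 3·i + (-6) + (-2)·2^i; at i=12 this is -8162.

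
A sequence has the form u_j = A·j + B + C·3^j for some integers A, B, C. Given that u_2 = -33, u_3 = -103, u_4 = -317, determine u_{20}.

Plug in j = 2, 3, 4: 2A + B + 9C = -33; 3A + B + 27C = -103; 4A + B + 81C = -317.
Subtracting the first from the second: A + 18C = -70.
Subtracting the second from the third: A + 54C = -214.
Solving: C = -4, A = 2, then B = -1.
So u_j = 2·j + (-1) + (-4)·3^j; at j=20 this is -13947137565.

-13947137565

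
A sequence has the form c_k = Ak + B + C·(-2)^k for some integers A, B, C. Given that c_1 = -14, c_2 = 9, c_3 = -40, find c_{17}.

-524310

Write the equations: A + B - 2C = -14; 2A + B + 4C = 9; 3A + B - 8C = -40.
Subtracting the first from the second: A + 6C = 23.
Subtracting the second from the third: A - 12C = -49.
Solving: C = 4, A = -1, then B = -5.
So c_k = -1·k + (-5) + 4·(-2)^k; at k=17 this is -524310.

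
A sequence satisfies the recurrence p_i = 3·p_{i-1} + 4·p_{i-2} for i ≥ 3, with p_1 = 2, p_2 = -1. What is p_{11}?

Step forward from the initial values:
p_3 = 5; p_4 = 11; p_5 = 53; p_6 = 203; p_7 = 821; p_8 = 3275; p_9 = 13109; p_{10} = 52427; p_{11} = 209717.
(Characteristic roots are 4 and -1.)

209717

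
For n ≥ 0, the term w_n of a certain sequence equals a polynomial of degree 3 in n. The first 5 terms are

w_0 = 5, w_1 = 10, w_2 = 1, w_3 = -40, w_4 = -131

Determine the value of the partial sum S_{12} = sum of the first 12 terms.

1st diffs: 5, -9, -41, -91.
2nd diffs: -14, -32, -50.
3rd diffs: -18, -18 (constant).
Newton forward-difference form: w_n = 5 + 5·C(n,1) + (-14)·C(n,2) + (-18)·C(n,3).
Continuing: …, -290, -535, -884, -1355, …, w_{11} = -3680.
Summing n = 0..11 (12 terms) gives -11600.

-11600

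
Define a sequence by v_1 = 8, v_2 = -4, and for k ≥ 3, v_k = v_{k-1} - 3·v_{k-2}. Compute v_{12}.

-1756

Step forward from the initial values:
v_3 = -28;  v_4 = -16;  v_5 = 68;  v_6 = 116;  v_7 = -88;  v_8 = -436;  v_9 = -172;  v_{10} = 1136;  v_{11} = 1652;  v_{12} = -1756.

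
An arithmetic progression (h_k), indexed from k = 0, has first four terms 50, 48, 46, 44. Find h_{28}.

Common difference d = -2.
h_k = 50 + (k - 0)·(-2).
h_{28} = 50 + 28·(-2) = -6.

-6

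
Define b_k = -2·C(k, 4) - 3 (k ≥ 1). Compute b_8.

C(8, 4) = 70, so b_8 = -143.

-143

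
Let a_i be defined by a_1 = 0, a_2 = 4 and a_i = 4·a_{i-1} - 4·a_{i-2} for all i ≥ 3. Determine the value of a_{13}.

Step forward from the initial values:
a_3 = 16;  a_4 = 48;  a_5 = 128;  …;  a_{10} = 9216;  a_{11} = 20480;  a_{12} = 45056;  a_{13} = 98304.
(Characteristic roots are 2 and 2.)

98304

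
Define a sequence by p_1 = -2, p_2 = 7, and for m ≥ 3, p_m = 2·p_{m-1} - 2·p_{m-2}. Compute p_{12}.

352

Compute successive terms:
p_3 = 18; p_4 = 22; p_5 = 8; p_6 = -28; p_7 = -72; p_8 = -88; p_9 = -32; p_{10} = 112; p_{11} = 288; p_{12} = 352.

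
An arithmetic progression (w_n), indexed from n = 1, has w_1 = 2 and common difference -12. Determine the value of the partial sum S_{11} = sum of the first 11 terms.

w_n = 2 + (n - 1)·(-12).
w_{11} = -118; S = 11·(2 + (-118))/2 = -638.

-638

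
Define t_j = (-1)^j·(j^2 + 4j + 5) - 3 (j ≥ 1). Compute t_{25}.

(-1)^25 = -1; j^2 + 4j + 5 at j=25 is 730; so t_{25} = -733.

-733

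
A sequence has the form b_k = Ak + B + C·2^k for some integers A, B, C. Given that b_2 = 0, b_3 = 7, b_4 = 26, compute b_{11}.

Write the equations: 2A + B + 4C = 0; 3A + B + 8C = 7; 4A + B + 16C = 26.
Subtracting the first from the second: A + 4C = 7.
Subtracting the second from the third: A + 8C = 19.
Solving: C = 3, A = -5, then B = -2.
Therefore b_{11} = -55 + (-2) + 3·2048 = 6087.

6087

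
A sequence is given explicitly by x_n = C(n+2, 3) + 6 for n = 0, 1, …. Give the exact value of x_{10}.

C(12, 3) = 220, so x_{10} = 226.

226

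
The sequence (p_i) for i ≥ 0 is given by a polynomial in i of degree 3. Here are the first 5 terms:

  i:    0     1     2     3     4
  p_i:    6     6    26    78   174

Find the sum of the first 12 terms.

1st diffs: 0, 20, 52, 96.
2nd diffs: 20, 32, 44.
3rd diffs: 12, 12 (constant).
Newton forward-difference form: p_i = 6 + 20·C(i,2) + 12·C(i,3).
Continuing: …, 326, 546, 846, 1238, …, p_{11} = 3086.
Summing i = 0..11 (12 terms) gives 10412.

10412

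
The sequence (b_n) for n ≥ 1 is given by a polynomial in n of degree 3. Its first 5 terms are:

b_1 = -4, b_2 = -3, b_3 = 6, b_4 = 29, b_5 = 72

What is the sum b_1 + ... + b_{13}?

1st diffs: 1, 9, 23, 43.
2nd diffs: 8, 14, 20.
3rd diffs: 6, 6 (constant).
Newton forward-difference form: b_n = -4 + 1·C(n-1,1) + 8·C(n-1,2) + 6·C(n-1,3).
Continuing: …, 141, 242, 381, 564, …, b_{13} = 1856.
Summing n = 1..13 (13 terms) gives 6604.

6604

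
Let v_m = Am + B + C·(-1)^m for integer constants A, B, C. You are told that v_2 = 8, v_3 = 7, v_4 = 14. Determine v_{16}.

Plug in m = 2, 3, 4: 2A + B + C = 8; 3A + B - C = 7; 4A + B + C = 14.
Subtracting the first from the second: A - 2C = -1.
Subtracting the second from the third: A + 2C = 7.
Solving: C = 2, A = 3, then B = 0.
Hence v_{16} = 3·16 + 0 + 2·1 = 50.

50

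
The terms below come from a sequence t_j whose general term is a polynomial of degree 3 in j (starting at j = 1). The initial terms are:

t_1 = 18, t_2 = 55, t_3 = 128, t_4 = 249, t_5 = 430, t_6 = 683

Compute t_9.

1994

1st diffs: 37, 73, 121, 181, 253.
2nd diffs: 36, 48, 60, 72.
3rd diffs: 12, 12, 12 (constant).
So t_j = 2j^3 + 6j^2 + 5j + 5.
Evaluating at j = 9 gives t_9 = 1994.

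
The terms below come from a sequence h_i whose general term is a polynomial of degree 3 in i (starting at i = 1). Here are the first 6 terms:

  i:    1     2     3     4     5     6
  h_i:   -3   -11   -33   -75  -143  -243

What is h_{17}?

1st diffs: -8, -22, -42, -68, -100.
2nd diffs: -14, -20, -26, -32.
3rd diffs: -6, -6, -6 (constant).
Newton forward-difference form: h_i = -3 + (-8)·C(i-1,1) + (-14)·C(i-1,2) + (-6)·C(i-1,3).
At i = 17: i-1 = 16, so h_{17} = -3 - 128 - 1680 - 3360 = -5171.

-5171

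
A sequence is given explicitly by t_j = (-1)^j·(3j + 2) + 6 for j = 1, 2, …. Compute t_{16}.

(-1)^16 = 1; 3j + 2 at j=16 is 50; so t_{16} = 56.

56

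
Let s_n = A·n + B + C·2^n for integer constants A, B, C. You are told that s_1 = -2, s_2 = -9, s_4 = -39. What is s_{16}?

Write the equations: A + B + 2C = -2; 2A + B + 4C = -9; 4A + B + 16C = -39.
Subtracting the first from the second: A + 2C = -7.
Subtracting the second from the third: 2A + 12C = -30.
Solving: C = -2, A = -3, then B = 5.
Therefore s_{16} = -48 + 5 + (-2)·65536 = -131115.

-131115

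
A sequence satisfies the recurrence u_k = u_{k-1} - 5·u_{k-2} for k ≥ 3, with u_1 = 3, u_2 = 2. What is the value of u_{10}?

Step forward from the initial values:
u_3 = -13; u_4 = -23; u_5 = 42; u_6 = 157; u_7 = -53; u_8 = -838; u_9 = -573; u_{10} = 3617.

3617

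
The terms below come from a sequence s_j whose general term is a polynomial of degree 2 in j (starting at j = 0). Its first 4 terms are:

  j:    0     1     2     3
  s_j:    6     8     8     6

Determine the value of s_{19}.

1st diffs: 2, 0, -2.
2nd diffs: -2, -2 (constant).
Newton forward-difference form: s_j = 6 + 2·C(j,1) + (-2)·C(j,2).
At j = 19: j = 19, so s_{19} = 6 + 38 - 342 = -298.

-298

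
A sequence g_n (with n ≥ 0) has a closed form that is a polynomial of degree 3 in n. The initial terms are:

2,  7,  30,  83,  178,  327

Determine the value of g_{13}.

4903

1st diffs: 5, 23, 53, 95, 149.
2nd diffs: 18, 30, 42, 54.
3rd diffs: 12, 12, 12 (constant).
Newton forward-difference form: g_n = 2 + 5·C(n,1) + 18·C(n,2) + 12·C(n,3).
At n = 13: n = 13, so g_{13} = 2 + 65 + 1404 + 3432 = 4903.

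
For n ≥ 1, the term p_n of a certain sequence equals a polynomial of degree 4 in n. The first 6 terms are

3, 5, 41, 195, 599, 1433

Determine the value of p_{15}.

81749

1st diffs: 2, 36, 154, 404, 834.
2nd diffs: 34, 118, 250, 430.
3rd diffs: 84, 132, 180.
4th diffs: 48, 48 (constant).
Newton forward-difference form: p_n = 3 + 2·C(n-1,1) + 34·C(n-1,2) + 84·C(n-1,3) + 48·C(n-1,4).
At n = 15: n-1 = 14, so p_{15} = 3 + 28 + 3094 + 30576 + 48048 = 81749.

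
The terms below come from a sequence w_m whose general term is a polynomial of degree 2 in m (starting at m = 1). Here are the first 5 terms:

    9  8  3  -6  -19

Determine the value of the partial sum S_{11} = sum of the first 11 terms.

-616

1st diffs: -1, -5, -9, -13.
2nd diffs: -4, -4, -4 (constant).
Newton forward-difference form: w_m = 9 + (-1)·C(m-1,1) + (-4)·C(m-1,2).
Continuing: …, -36, -57, -82, -111, …, w_{11} = -181.
Summing m = 1..11 (11 terms) gives -616.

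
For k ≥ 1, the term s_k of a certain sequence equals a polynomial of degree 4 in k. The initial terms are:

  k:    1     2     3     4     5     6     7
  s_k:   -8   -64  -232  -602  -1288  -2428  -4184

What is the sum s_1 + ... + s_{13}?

-131742

1st diffs: -56, -168, -370, -686, -1140, -1756.
2nd diffs: -112, -202, -316, -454, -616.
3rd diffs: -90, -114, -138, -162.
4th diffs: -24, -24, -24 (constant).
Newton forward-difference form: s_k = -8 + (-56)·C(k-1,1) + (-112)·C(k-1,2) + (-90)·C(k-1,3) + (-24)·C(k-1,4).
Continuing: …, -6742, -10312, -15128, -21448, …, s_{13} = -39752.
Summing k = 1..13 (13 terms) gives -131742.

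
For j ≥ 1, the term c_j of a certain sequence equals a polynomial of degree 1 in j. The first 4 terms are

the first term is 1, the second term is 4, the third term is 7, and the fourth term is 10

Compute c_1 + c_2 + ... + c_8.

1st diffs: 3, 3, 3 (constant).
So c_j = 3j - 2.
Continuing: 13, 16, 19, 22.
Summing j = 1..8 (8 terms) gives 92.

92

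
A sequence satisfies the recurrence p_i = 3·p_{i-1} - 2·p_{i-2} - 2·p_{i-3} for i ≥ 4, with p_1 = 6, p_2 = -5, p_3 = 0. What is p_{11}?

92

Compute successive terms:
p_4 = -2  p_5 = 4  p_6 = 16  p_7 = 44  p_8 = 92  p_9 = 156  p_{10} = 196  p_{11} = 92.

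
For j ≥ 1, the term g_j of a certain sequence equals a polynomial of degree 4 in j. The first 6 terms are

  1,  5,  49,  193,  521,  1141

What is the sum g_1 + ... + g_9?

14097

1st diffs: 4, 44, 144, 328, 620.
2nd diffs: 40, 100, 184, 292.
3rd diffs: 60, 84, 108.
4th diffs: 24, 24 (constant).
Newton forward-difference form: g_j = 1 + 4·C(j-1,1) + 40·C(j-1,2) + 60·C(j-1,3) + 24·C(j-1,4).
Continuing: 2185, 3809, 6193.
Summing j = 1..9 (9 terms) gives 14097.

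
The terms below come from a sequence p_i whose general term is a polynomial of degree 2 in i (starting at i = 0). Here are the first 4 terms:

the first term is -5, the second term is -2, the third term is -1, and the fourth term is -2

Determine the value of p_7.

-26

1st diffs: 3, 1, -1.
2nd diffs: -2, -2 (constant).
Newton forward-difference form: p_i = -5 + 3·C(i,1) + (-2)·C(i,2).
At i = 7: i = 7, so p_7 = -5 + 21 - 42 = -26.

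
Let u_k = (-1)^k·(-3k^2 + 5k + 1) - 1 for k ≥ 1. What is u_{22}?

-1342

(-1)^22 = 1; -3k^2 + 5k + 1 at k=22 is -1341; so u_{22} = -1342.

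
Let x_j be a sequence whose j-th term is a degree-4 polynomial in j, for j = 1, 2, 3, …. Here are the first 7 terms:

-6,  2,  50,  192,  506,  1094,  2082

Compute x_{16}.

61644

1st diffs: 8, 48, 142, 314, 588, 988.
2nd diffs: 40, 94, 172, 274, 400.
3rd diffs: 54, 78, 102, 126.
4th diffs: 24, 24, 24 (constant).
Newton forward-difference form: x_j = -6 + 8·C(j-1,1) + 40·C(j-1,2) + 54·C(j-1,3) + 24·C(j-1,4).
At j = 16: j-1 = 15, so x_{16} = -6 + 120 + 4200 + 24570 + 32760 = 61644.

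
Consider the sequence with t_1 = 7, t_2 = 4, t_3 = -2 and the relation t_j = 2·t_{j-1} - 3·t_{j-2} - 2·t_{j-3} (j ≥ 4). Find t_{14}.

32674

Applying the relation repeatedly:
t_4 = -30; t_5 = -62; t_6 = -30; …; t_{11} = -4758; t_{12} = -8518; t_{13} = -1198; t_{14} = 32674.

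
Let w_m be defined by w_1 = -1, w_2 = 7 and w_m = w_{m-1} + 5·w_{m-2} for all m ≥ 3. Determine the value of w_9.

3962

Step forward from the initial values:
w_3 = 2; w_4 = 37; w_5 = 47; w_6 = 232; w_7 = 467; w_8 = 1627; w_9 = 3962.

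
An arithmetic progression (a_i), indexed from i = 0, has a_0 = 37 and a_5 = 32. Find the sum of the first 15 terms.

Common difference d = (32 - 37) / (5 - 0) = -1.
a_i = 37 + (i - 0)·(-1).
a_{14} = 23; S = 15·(37 + 23)/2 = 450.

450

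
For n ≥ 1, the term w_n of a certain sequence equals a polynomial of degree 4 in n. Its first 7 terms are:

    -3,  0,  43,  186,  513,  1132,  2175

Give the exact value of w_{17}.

82125

1st diffs: 3, 43, 143, 327, 619, 1043.
2nd diffs: 40, 100, 184, 292, 424.
3rd diffs: 60, 84, 108, 132.
4th diffs: 24, 24, 24 (constant).
Newton forward-difference form: w_n = -3 + 3·C(n-1,1) + 40·C(n-1,2) + 60·C(n-1,3) + 24·C(n-1,4).
At n = 17: n-1 = 16, so w_{17} = -3 + 48 + 4800 + 33600 + 43680 = 82125.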